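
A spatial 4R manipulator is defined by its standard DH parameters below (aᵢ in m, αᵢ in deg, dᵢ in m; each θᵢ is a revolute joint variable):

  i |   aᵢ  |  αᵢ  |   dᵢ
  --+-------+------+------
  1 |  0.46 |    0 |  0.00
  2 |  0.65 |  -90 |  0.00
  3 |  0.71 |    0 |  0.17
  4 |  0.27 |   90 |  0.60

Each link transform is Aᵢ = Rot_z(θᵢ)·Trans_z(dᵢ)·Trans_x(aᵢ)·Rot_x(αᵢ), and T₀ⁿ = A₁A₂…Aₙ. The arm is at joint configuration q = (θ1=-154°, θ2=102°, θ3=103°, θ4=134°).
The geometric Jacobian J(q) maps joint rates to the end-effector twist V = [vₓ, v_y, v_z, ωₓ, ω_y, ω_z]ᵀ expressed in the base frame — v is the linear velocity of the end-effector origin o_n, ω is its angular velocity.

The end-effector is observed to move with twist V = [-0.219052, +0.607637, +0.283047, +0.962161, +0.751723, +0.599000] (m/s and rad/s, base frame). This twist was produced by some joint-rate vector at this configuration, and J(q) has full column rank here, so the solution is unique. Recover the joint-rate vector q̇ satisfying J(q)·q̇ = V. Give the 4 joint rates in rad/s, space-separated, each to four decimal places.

0.0430 0.5560 0.6480 0.5730

o_n = [0.4046, 0.0019, -0.4654]
J₁: ẑ×o_n = [-0.0019, 0.4046, 0.0000], ω = ẑ
J2: z=[0.0000, 0.0000, 1.0000] o=[-0.4134, -0.2017, 0.0000] → [-0.2036, 0.8181, 0.0000, 0.0000, 0.0000, 1.0000]
J3: z=[0.7880, 0.6157, 0.0000] o=[-0.0133, -0.7139, 0.0000] → [-0.2865, 0.3667, 0.3068, 0.7880, 0.6157, 0.0000]
J4: z=[0.7880, 0.6157, 0.0000] o=[0.0224, -0.4833, -0.6918] → [0.1394, -0.1784, 0.1471, 0.7880, 0.6157, 0.0000]
q̇ = J⁺·V = [0.0430, 0.5560, 0.6480, 0.5730]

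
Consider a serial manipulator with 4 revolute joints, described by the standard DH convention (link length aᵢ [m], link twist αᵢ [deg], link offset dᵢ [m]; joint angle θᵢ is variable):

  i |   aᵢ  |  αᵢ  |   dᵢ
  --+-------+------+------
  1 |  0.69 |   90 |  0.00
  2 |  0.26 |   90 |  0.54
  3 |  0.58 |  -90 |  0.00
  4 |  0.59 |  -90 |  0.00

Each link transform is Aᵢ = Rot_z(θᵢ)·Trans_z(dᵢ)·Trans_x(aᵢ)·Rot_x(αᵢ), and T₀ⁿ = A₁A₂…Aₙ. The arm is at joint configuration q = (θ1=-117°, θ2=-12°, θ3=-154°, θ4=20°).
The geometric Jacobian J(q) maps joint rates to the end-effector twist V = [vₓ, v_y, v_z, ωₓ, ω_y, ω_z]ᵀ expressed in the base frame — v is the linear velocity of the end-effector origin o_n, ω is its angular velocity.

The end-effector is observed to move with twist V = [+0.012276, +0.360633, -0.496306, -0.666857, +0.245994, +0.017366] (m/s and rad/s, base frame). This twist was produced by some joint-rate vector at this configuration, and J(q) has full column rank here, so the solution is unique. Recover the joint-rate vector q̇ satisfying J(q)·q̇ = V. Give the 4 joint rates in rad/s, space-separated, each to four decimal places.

o_n = [-0.0330, 0.0292, 0.3553]
J₁: ẑ×o_n = [-0.0292, -0.0330, 0.0000], ω = ẑ
J2: z=[-0.8910, 0.4540, 0.0000] o=[-0.3133, -0.6148, 0.0000] → [0.1613, 0.3166, -0.7011, -0.8910, 0.4540, 0.0000]
J3: z=[0.0944, 0.1853, -0.9781] o=[-0.9099, -0.5962, -0.0541] → [0.6876, -0.8963, -0.1034, 0.0944, 0.1853, -0.9781]
J4: z=[0.6062, -0.7901, -0.0911] o=[-0.4518, -0.2573, 0.0543] → [-0.2117, -0.2206, 0.5046, 0.6062, -0.7901, -0.0911]
q̇ = J⁺·V = [-0.1080, 0.8200, -0.1400, 0.1270]

-0.1080 0.8200 -0.1400 0.1270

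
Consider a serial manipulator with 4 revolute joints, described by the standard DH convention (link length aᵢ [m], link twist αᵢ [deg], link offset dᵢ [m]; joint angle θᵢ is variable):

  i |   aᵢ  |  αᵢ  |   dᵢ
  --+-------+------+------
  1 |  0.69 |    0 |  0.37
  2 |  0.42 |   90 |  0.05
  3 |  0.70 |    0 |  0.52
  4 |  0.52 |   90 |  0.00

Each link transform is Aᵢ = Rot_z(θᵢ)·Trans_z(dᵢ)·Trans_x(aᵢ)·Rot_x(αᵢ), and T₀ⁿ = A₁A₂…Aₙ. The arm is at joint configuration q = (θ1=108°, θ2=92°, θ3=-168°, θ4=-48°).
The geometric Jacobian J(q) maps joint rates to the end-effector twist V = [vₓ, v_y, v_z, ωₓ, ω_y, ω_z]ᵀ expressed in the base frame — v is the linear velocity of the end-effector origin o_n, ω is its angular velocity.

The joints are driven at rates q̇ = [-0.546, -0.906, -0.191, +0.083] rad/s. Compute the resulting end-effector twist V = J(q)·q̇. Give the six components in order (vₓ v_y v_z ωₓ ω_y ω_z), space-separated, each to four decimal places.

1.4033 -0.5623 0.1762 0.0369 -0.1015 -1.4520

o_n = [0.2530, 1.3793, 0.5801]
J₁: ẑ×o_n = [-1.3793, 0.2530, 0.0000], ω = ẑ
J2: z=[0.0000, 0.0000, 1.0000] o=[-0.2132, 0.6562, 0.3700] → [-0.7231, 0.4662, 0.0000, 0.0000, 0.0000, 1.0000]
J3: z=[-0.3420, 0.9397, 0.0000] o=[-0.6079, 0.5126, 0.4200] → [0.1505, 0.0548, -1.1054, -0.3420, 0.9397, 0.0000]
J4: z=[-0.3420, 0.9397, 0.0000] o=[-0.1423, 1.2354, 0.2745] → [0.2872, 0.1045, -0.4207, -0.3420, 0.9397, 0.0000]
V = J·q̇ = [1.4033, -0.5623, 0.1762, 0.0369, -0.1015, -1.4520]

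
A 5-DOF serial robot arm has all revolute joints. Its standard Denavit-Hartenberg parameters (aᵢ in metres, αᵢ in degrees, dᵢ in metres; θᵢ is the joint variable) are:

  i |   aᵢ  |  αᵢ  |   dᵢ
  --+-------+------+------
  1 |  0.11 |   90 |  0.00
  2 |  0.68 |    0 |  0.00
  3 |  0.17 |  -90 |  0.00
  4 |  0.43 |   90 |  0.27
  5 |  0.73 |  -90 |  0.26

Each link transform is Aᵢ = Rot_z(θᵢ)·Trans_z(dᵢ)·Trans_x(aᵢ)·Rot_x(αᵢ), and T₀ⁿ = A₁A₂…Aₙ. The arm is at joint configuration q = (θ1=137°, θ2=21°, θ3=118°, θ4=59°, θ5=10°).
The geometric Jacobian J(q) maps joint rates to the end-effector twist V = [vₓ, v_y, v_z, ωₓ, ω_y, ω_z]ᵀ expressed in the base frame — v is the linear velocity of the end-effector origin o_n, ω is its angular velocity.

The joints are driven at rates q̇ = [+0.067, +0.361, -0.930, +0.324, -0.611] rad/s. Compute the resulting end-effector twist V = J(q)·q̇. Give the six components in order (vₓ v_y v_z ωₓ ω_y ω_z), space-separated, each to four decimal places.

o_n = [-0.3912, -0.7986, 0.5902]
J₁: ẑ×o_n = [0.7986, -0.3912, 0.0000], ω = ẑ
J2: z=[0.6820, 0.7314, 0.0000] o=[-0.0804, 0.0750, 0.0000] → [0.4316, -0.4025, -0.3685, 0.6820, 0.7314, 0.0000]
J3: z=[0.6820, 0.7314, 0.0000] o=[-0.5447, 0.5080, 0.2437] → [0.2534, -0.2363, -1.0034, 0.6820, 0.7314, 0.0000]
J4: z=[0.4798, -0.4474, -0.7547] o=[-0.4509, 0.4205, 0.3552] → [-1.0252, -0.1578, -0.5582, 0.4798, -0.4474, -0.7547]
J5: z=[0.8244, -0.0645, 0.5624] o=[-0.4505, -0.0839, 0.2967] → [0.3830, -0.2086, -0.5854, 0.8244, -0.0645, 0.5624]
V = J·q̇ = [-0.5925, 0.1246, 0.9769, -0.7363, -0.5217, -0.5211]

-0.5925 0.1246 0.9769 -0.7363 -0.5217 -0.5211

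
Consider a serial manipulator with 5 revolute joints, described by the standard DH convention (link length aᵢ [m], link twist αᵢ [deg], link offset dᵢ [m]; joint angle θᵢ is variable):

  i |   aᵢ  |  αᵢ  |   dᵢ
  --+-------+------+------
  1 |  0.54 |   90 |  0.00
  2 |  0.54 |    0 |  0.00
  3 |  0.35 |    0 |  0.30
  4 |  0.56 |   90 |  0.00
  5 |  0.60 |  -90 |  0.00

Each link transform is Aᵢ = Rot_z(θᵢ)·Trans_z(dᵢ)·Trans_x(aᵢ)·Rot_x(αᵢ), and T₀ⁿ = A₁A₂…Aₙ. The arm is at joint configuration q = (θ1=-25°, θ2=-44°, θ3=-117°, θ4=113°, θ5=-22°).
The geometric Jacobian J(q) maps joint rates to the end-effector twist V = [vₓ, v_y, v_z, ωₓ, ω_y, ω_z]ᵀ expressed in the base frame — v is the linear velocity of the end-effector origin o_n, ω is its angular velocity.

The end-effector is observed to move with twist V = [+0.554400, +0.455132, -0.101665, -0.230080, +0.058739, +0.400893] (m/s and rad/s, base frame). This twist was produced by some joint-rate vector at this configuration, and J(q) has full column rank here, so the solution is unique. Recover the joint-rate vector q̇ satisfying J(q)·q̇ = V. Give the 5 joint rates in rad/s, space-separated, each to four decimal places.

o_n = [1.1867, -0.6364, -1.3186]
J₁: ẑ×o_n = [0.6364, 1.1867, -0.0000], ω = ẑ
J2: z=[-0.4226, -0.9063, 0.0000] o=[0.4894, -0.2282, 0.0000] → [1.1951, -0.5573, 0.8045, -0.4226, -0.9063, 0.0000]
J3: z=[-0.4226, -0.9063, 0.0000] o=[0.8415, -0.3924, -0.3751] → [0.8551, -0.3988, 0.4160, -0.4226, -0.9063, 0.0000]
J4: z=[-0.4226, -0.9063, 0.0000] o=[0.4147, -0.5244, -0.4891] → [0.7519, -0.3506, 0.7470, -0.4226, -0.9063, 0.0000]
J5: z=[-0.6735, 0.3141, -0.6691] o=[0.7543, -0.6828, -0.9052] → [-0.0988, -0.5677, -0.1670, -0.6735, 0.3141, -0.6691]
q̇ = J⁺·V = [0.6110, 0.2990, 0.3000, -0.5550, 0.3140]

0.6110 0.2990 0.3000 -0.5550 0.3140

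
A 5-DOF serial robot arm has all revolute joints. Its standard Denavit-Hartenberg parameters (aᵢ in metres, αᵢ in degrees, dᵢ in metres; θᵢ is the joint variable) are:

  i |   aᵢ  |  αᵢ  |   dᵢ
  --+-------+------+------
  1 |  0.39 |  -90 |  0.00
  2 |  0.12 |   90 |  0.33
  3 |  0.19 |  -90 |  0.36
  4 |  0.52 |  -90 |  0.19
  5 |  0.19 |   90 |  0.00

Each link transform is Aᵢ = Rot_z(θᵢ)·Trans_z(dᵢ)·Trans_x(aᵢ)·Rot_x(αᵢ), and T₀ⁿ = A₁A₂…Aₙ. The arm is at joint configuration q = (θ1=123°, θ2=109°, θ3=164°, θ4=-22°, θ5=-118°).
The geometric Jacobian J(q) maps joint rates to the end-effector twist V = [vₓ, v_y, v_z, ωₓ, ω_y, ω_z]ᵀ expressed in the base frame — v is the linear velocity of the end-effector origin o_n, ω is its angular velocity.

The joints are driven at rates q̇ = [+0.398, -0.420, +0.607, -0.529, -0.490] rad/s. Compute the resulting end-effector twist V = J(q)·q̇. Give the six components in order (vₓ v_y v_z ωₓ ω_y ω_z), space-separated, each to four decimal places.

0.0543 -0.1126 -0.0396 -0.5212 0.7330 -0.2522

o_n = [-0.7022, 0.8085, 0.3458]
J₁: ẑ×o_n = [-0.8085, -0.7022, 0.0000], ω = ẑ
J2: z=[-0.8387, -0.5446, 0.0000] o=[-0.2124, 0.3271, 0.0000] → [-0.1883, 0.2900, -0.6705, -0.8387, -0.5446, 0.0000]
J3: z=[-0.5150, 0.7930, -0.3256] o=[-0.4679, 0.1146, -0.1135] → [0.5901, 0.3128, -0.1715, -0.5150, 0.7930, -0.3256]
J4: z=[0.7573, 0.5988, 0.2606] o=[-0.7296, 0.4214, -0.0580] → [0.1409, -0.2986, 0.2767, 0.7573, 0.5988, 0.2606]
J5: z=[0.3270, -0.6932, 0.6423] o=[-0.8796, 0.7438, 0.3663] → [-0.0273, 0.1207, 0.1442, 0.3270, -0.6932, 0.6423]
V = J·q̇ = [0.0543, -0.1126, -0.0396, -0.5212, 0.7330, -0.2522]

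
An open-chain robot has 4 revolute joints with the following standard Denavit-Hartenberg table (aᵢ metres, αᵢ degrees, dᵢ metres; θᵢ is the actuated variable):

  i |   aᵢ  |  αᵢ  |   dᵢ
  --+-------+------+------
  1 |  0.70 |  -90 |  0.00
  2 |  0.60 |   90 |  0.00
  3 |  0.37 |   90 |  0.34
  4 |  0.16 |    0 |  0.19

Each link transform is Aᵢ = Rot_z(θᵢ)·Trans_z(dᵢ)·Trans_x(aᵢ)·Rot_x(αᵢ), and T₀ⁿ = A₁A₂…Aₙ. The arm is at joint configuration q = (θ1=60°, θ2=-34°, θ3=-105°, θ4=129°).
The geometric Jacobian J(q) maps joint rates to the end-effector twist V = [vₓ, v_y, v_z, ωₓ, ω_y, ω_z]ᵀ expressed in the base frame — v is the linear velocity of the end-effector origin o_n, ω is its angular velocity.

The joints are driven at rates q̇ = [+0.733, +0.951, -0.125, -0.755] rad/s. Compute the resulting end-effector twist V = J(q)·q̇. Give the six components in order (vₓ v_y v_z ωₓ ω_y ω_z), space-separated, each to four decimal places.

o_n = [0.5466, 0.5248, 0.5789]
J₁: ẑ×o_n = [-0.5248, 0.5466, 0.0000], ω = ẑ
J2: z=[-0.8660, 0.5000, 0.0000] o=[0.3500, 0.6062, 0.0000] → [0.2894, 0.5013, -0.0278, -0.8660, 0.5000, 0.0000]
J3: z=[-0.2796, -0.4843, 0.8290] o=[0.5987, 1.0370, 0.3355] → [0.3067, 0.0248, 0.1180, -0.2796, -0.4843, 0.8290]
J4: z=[-0.6245, -0.5641, -0.5401] o=[0.7735, 0.6249, 0.5638] → [-0.0625, 0.1319, -0.0655, -0.6245, -0.5641, -0.5401]
V = J·q̇ = [-0.1006, 0.7747, 0.0082, -0.3171, 0.9619, 1.0372]

-0.1006 0.7747 0.0082 -0.3171 0.9619 1.0372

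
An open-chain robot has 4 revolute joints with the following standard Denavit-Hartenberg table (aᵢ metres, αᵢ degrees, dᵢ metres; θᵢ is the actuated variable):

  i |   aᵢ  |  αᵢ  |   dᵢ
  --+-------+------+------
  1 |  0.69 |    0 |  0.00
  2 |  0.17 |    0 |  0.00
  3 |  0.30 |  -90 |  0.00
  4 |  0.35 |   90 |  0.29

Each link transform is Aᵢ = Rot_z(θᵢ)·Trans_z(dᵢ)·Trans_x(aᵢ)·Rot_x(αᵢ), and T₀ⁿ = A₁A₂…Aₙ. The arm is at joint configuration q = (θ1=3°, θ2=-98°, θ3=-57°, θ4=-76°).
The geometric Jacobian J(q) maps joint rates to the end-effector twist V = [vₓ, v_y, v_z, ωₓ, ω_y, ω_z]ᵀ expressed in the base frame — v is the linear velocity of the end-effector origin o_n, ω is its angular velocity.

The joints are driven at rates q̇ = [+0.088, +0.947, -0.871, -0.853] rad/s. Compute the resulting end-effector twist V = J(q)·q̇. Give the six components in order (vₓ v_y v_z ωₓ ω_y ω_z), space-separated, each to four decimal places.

o_n = [0.4707, -0.5699, 0.3396]
J₁: ẑ×o_n = [0.5699, 0.4707, -0.0000], ω = ẑ
J2: z=[0.0000, 0.0000, 1.0000] o=[0.6891, 0.0361, 0.0000] → [0.6060, -0.2183, 0.0000, 0.0000, 0.0000, 1.0000]
J3: z=[0.0000, 0.0000, 1.0000] o=[0.6742, -0.1332, 0.0000] → [0.4366, -0.2035, 0.0000, 0.0000, 0.0000, 1.0000]
J4: z=[0.4695, -0.8829, 0.0000] o=[0.4094, -0.2741, 0.0000] → [-0.2999, -0.1594, -0.0847, 0.4695, -0.8829, 0.0000]
V = J·q̇ = [0.4995, 0.1479, 0.0722, -0.4005, 0.7532, 0.1640]

0.4995 0.1479 0.0722 -0.4005 0.7532 0.1640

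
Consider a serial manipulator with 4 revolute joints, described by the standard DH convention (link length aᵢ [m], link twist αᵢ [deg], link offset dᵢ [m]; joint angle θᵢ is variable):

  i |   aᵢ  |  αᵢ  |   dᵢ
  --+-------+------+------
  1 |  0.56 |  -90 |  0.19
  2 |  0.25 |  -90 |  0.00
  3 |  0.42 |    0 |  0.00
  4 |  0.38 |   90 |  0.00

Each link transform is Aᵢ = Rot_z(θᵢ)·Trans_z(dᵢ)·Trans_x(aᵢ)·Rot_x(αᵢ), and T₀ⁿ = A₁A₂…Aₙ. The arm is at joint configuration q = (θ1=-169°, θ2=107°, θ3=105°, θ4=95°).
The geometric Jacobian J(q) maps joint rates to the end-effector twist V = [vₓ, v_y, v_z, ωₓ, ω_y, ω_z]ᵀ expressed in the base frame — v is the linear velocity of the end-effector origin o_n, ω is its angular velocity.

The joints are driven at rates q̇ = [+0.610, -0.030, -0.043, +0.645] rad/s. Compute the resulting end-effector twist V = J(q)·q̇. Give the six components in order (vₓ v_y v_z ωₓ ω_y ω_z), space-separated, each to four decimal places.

-0.0189 -0.6051 -0.0896 0.5594 0.1393 0.7860

o_n = [-0.6643, 0.1518, 0.3964]
J₁: ẑ×o_n = [-0.1518, -0.6643, 0.0000], ω = ẑ
J2: z=[0.1908, -0.9816, 0.0000] o=[-0.5497, -0.1069, 0.1900] → [-0.2026, -0.0394, -0.0631, 0.1908, -0.9816, 0.0000]
J3: z=[0.9387, 0.1825, 0.2924] o=[-0.4780, -0.0929, -0.0491] → [0.0097, -0.4726, 0.2637, 0.9387, 0.1825, 0.2924]
J4: z=[0.9387, 0.1825, 0.2924] o=[-0.5866, 0.2993, 0.0549] → [0.1054, -0.3433, -0.1243, 0.9387, 0.1825, 0.2924]
V = J·q̇ = [-0.0189, -0.6051, -0.0896, 0.5594, 0.1393, 0.7860]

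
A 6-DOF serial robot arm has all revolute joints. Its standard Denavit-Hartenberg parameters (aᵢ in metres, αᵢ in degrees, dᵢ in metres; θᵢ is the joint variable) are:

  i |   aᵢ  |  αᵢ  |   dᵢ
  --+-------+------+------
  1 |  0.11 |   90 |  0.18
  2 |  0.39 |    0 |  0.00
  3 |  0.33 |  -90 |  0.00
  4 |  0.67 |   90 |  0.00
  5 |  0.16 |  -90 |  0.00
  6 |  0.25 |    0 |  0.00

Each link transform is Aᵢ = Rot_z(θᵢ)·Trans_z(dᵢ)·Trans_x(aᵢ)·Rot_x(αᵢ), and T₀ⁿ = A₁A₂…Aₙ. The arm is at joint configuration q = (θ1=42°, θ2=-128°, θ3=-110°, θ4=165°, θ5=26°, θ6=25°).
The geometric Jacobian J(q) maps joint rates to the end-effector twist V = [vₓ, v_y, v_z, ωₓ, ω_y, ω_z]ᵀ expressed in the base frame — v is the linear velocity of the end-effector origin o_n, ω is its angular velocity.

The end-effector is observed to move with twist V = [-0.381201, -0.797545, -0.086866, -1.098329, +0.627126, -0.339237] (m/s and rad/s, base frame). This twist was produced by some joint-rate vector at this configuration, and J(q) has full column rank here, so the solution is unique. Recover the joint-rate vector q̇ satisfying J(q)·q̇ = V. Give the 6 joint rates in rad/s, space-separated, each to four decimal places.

o_n = [-0.0436, 0.1778, -0.7939]
J₁: ẑ×o_n = [-0.1778, -0.0436, 0.0000], ω = ẑ
J2: z=[0.6691, -0.7431, 0.0000] o=[0.0817, 0.0736, 0.1800] → [0.7238, 0.6517, -0.0234, 0.6691, -0.7431, 0.0000]
J3: z=[0.6691, -0.7431, 0.0000] o=[-0.0967, -0.0871, -0.1273] → [0.4954, 0.4460, 0.2167, 0.6691, -0.7431, 0.0000]
J4: z=[-0.6302, -0.5675, -0.5299] o=[-0.2266, -0.2041, 0.1525] → [0.7394, -0.6935, -0.1368, -0.6302, -0.5675, -0.5299]
J5: z=[-0.7483, 0.6260, 0.2195] o=[-0.0878, 0.1543, -0.3963] → [-0.2541, -0.2878, -0.0453, -0.7483, 0.6260, 0.2195]
J6: z=[-0.6573, -0.7445, -0.1172] o=[-0.1022, 0.1914, -0.5513] → [0.1791, -0.1664, 0.0526, -0.6573, -0.7445, -0.1172]
q̇ = J⁺·V = [-0.2720, -0.5880, -0.2430, 0.2650, 0.3970, 0.1190]

-0.2720 -0.5880 -0.2430 0.2650 0.3970 0.1190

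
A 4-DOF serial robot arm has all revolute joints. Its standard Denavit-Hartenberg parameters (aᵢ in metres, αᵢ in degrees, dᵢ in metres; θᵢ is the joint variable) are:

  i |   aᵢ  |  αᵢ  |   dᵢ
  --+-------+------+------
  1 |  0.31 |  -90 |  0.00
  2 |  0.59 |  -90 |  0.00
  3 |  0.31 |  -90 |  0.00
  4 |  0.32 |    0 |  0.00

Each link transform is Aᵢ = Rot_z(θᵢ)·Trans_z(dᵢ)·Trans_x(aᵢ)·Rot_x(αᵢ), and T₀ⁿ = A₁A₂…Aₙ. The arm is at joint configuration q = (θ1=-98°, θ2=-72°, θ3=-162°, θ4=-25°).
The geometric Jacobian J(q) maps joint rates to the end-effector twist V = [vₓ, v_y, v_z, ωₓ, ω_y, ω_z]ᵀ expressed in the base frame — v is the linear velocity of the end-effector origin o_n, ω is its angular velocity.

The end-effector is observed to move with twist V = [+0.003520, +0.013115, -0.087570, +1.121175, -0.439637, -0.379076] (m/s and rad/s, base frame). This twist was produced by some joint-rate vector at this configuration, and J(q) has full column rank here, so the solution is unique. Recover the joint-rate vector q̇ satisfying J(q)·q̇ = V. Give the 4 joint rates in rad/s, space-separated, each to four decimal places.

o_n = [0.1217, -0.4661, -0.0234]
J₁: ẑ×o_n = [0.4661, 0.1217, -0.0000], ω = ẑ
J2: z=[0.9903, -0.1392, 0.0000] o=[-0.0431, -0.3070, 0.0000] → [0.0033, 0.0232, -0.1346, 0.9903, -0.1392, 0.0000]
J3: z=[-0.1324, -0.9418, -0.3090] o=[-0.0685, -0.4875, 0.5611] → [0.5571, -0.1362, 0.1763, -0.1324, -0.9418, -0.3090]
J4: z=[0.9285, -0.2269, 0.2939] o=[0.0390, -0.4106, 0.2807] → [0.0853, 0.3067, -0.0327, 0.9285, -0.2269, 0.2939]
q̇ = J⁺·V = [-0.3650, 0.9470, 0.2700, 0.2360]

-0.3650 0.9470 0.2700 0.2360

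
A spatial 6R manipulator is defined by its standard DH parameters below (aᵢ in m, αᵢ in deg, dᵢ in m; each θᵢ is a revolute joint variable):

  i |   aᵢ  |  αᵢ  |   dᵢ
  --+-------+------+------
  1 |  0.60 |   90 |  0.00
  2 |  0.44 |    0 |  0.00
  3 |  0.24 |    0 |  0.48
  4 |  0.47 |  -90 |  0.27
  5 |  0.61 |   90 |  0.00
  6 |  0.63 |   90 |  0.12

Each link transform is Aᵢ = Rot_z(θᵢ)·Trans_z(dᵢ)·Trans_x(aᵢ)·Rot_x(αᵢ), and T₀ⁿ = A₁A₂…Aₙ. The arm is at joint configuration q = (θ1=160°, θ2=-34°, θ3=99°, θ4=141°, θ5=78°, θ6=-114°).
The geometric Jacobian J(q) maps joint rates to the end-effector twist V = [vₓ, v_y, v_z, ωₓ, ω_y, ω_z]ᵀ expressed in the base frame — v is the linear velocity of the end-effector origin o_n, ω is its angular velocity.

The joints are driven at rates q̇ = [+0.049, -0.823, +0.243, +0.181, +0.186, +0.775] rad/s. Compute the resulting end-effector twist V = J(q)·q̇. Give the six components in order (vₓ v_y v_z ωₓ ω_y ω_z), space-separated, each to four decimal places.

o_n = [-0.0599, 0.4783, 0.1990]
J₁: ẑ×o_n = [-0.4783, -0.0599, 0.0000], ω = ẑ
J2: z=[0.3420, 0.9397, 0.0000] o=[-0.5638, 0.2052, 0.0000] → [0.1870, -0.0681, -0.3801, 0.3420, 0.9397, 0.0000]
J3: z=[0.3420, 0.9397, 0.0000] o=[-0.9066, 0.3300, -0.2460] → [0.4182, -0.1522, -0.7449, 0.3420, 0.9397, 0.0000]
J4: z=[0.3420, 0.9397, 0.0000] o=[-0.8377, 0.8157, -0.0285] → [0.2138, -0.0778, -0.8463, 0.3420, 0.9397, 0.0000]
J5: z=[-0.4119, 0.1499, -0.8988] o=[-0.3484, 0.9250, -0.2346] → [-0.3365, -0.0807, 0.1408, -0.4119, 0.1499, -0.8988]
J6: z=[0.8972, -0.1053, -0.4288] o=[-0.4454, 0.3253, -0.2902] → [0.0141, -0.6042, 0.1779, 0.8972, -0.1053, -0.4288]
V = J·q̇ = [-0.0887, -0.4813, 0.1427, 0.4823, -0.4287, -0.4505]

-0.0887 -0.4813 0.1427 0.4823 -0.4287 -0.4505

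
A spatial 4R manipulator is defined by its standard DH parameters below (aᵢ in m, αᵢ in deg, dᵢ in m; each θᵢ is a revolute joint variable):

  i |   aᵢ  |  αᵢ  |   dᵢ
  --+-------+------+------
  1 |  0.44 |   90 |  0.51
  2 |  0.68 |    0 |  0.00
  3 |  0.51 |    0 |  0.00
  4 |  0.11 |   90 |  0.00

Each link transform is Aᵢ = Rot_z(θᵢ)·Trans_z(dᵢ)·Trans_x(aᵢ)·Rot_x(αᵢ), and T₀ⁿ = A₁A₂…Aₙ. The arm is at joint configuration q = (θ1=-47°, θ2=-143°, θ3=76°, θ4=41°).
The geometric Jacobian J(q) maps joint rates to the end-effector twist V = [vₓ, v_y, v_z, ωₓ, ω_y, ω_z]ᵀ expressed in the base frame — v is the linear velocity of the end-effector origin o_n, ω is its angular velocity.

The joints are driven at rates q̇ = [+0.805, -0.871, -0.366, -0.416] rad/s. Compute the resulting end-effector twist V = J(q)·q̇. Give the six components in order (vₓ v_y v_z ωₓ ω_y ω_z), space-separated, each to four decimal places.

o_n = [0.1330, -0.1427, -0.4169]
J₁: ẑ×o_n = [0.1427, 0.1330, -0.0000], ω = ẑ
J2: z=[-0.7314, -0.6820, 0.0000] o=[0.3001, -0.3218, 0.5100] → [0.6322, -0.6779, -0.2449, -0.7314, -0.6820, 0.0000]
J3: z=[-0.7314, -0.6820, 0.0000] o=[-0.0703, 0.0754, 0.1008] → [0.3531, -0.3786, 0.2981, -0.7314, -0.6820, 0.0000]
J4: z=[-0.7314, -0.6820, 0.0000] o=[0.0656, -0.0704, -0.3687] → [0.0329, -0.0353, 0.0989, -0.7314, -0.6820, 0.0000]
V = J·q̇ = [-0.5787, 0.8508, 0.0631, 1.2089, 1.1273, 0.8050]

-0.5787 0.8508 0.0631 1.2089 1.1273 0.8050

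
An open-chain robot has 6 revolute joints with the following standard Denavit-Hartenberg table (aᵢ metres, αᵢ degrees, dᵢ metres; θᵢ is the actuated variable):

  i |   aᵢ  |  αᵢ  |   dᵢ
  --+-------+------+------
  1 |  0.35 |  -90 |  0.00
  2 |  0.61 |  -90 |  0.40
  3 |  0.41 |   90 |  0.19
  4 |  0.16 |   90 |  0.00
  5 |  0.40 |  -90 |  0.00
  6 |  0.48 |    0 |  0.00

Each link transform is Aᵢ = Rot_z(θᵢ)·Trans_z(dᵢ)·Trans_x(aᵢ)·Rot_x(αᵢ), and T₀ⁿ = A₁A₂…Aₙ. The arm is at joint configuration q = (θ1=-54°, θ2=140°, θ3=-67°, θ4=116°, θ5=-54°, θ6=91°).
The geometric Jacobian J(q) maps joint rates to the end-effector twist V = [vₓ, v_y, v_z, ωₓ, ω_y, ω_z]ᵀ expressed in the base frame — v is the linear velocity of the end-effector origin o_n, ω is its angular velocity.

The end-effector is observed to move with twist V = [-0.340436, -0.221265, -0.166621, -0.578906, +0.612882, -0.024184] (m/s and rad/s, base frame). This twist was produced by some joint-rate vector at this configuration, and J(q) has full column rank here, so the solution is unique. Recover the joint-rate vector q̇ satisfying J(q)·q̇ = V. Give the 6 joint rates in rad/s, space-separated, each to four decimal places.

0.2590 -0.7100 0.4570 -0.1540 0.7270 -0.6260

o_n = [-0.2110, 0.4591, -0.2782]
J₁: ẑ×o_n = [-0.4591, -0.2110, 0.0000], ω = ẑ
J2: z=[0.8090, 0.5878, 0.0000] o=[0.2057, -0.2832, 0.0000] → [-0.1635, 0.2251, 0.8454, 0.8090, 0.5878, 0.0000]
J3: z=[-0.3778, 0.5200, 0.7660] o=[0.2547, 0.3300, -0.3921] → [-0.0396, -0.3137, 0.1934, -0.3778, 0.5200, 0.7660]
J4: z=[0.7306, -0.3408, 0.5917] o=[0.4161, 0.7499, -0.3495] → [0.1478, -0.4232, -0.4262, 0.7306, -0.3408, 0.5917]
J5: z=[0.3456, 0.9319, 0.1101] o=[0.3219, 0.7698, -0.2217] → [-0.0184, -0.0391, 0.3892, 0.3456, 0.9319, 0.1101]
J6: z=[-0.0470, -0.1000, 0.9939] o=[-0.0530, 0.9092, -0.2255] → [0.4527, -0.1595, 0.0054, -0.0470, -0.1000, 0.9939]
q̇ = J⁺·V = [0.2590, -0.7100, 0.4570, -0.1540, 0.7270, -0.6260]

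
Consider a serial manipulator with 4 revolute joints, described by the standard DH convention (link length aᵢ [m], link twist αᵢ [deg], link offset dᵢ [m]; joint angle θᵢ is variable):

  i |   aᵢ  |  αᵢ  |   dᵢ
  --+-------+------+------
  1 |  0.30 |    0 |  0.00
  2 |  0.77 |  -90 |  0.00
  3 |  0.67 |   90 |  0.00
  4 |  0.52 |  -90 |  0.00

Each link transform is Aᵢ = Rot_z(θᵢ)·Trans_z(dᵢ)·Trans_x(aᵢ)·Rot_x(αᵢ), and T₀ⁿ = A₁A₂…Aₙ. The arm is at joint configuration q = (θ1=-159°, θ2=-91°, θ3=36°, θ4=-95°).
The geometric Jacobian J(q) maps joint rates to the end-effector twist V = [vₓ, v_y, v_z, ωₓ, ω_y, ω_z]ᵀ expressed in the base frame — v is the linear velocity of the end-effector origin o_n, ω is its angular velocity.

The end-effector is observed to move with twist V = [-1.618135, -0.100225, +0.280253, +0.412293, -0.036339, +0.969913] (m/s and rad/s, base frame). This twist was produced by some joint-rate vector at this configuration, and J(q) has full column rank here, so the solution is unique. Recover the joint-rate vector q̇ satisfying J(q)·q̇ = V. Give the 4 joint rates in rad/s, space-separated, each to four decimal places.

0.6030 0.6080 -0.3750 -0.2980

o_n = [-0.2295, 1.2681, -0.3672]
J₁: ẑ×o_n = [-1.2681, -0.2295, 0.0000], ω = ẑ
J2: z=[0.0000, 0.0000, 1.0000] o=[-0.2801, -0.1075, 0.0000] → [-1.3756, 0.0506, 0.0000, 0.0000, 0.0000, 1.0000]
J3: z=[-0.9397, -0.3420, 0.0000] o=[-0.5434, 0.6161, 0.0000] → [0.1256, -0.3450, -0.5054, -0.9397, -0.3420, 0.0000]
J4: z=[-0.2010, 0.5523, 0.8090] o=[-0.7288, 1.1254, -0.3938] → [-0.1007, 0.4093, -0.3045, -0.2010, 0.5523, 0.8090]
q̇ = J⁺·V = [0.6030, 0.6080, -0.3750, -0.2980]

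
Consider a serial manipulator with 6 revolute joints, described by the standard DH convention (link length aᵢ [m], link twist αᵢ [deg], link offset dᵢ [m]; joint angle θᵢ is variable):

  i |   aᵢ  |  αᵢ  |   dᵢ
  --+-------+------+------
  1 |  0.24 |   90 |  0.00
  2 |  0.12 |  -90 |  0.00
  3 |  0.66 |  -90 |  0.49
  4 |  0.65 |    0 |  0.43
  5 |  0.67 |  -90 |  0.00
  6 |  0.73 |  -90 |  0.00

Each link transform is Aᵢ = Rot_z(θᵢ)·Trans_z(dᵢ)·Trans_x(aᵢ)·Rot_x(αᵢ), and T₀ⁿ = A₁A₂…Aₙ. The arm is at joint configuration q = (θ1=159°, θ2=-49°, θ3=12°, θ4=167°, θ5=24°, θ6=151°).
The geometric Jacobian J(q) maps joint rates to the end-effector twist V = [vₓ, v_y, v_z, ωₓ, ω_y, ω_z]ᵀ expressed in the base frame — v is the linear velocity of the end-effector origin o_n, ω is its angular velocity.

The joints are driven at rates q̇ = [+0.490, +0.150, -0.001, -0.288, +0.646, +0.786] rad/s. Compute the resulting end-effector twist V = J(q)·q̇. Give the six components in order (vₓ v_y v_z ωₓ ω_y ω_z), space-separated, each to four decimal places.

o_n = [-0.5581, 0.1355, 0.1540]
J₁: ẑ×o_n = [-0.1355, -0.5581, 0.0000], ω = ẑ
J2: z=[0.3584, 0.9336, 0.0000] o=[-0.2241, 0.0860, 0.0000] → [0.1438, -0.0552, 0.3296, 0.3584, 0.9336, 0.0000]
J3: z=[-0.7046, 0.2705, 0.6561] o=[-0.2976, 0.1142, -0.0906] → [0.0522, 0.0014, 0.0555, -0.7046, 0.2705, 0.6561]
J4: z=[-0.2232, -0.9621, 0.1569] o=[-1.0874, 0.2704, -0.2563] → [-0.3736, 0.1746, 0.5393, -0.2232, -0.9621, 0.1569]
J5: z=[-0.2232, -0.9621, 0.1569] o=[-0.6537, -0.2055, 0.1828] → [-0.0259, 0.0086, 0.0159, -0.2232, -0.9621, 0.1569]
J6: z=[-0.8202, 0.2723, 0.5031] o=[-0.3008, -0.1945, 0.7522] → [-0.3289, -0.6201, -0.2006, -0.8202, 0.2723, 0.5031]
V = J·q̇ = [-0.2125, -0.8139, -0.2533, -0.6701, 0.0094, 0.9410]

-0.2125 -0.8139 -0.2533 -0.6701 0.0094 0.9410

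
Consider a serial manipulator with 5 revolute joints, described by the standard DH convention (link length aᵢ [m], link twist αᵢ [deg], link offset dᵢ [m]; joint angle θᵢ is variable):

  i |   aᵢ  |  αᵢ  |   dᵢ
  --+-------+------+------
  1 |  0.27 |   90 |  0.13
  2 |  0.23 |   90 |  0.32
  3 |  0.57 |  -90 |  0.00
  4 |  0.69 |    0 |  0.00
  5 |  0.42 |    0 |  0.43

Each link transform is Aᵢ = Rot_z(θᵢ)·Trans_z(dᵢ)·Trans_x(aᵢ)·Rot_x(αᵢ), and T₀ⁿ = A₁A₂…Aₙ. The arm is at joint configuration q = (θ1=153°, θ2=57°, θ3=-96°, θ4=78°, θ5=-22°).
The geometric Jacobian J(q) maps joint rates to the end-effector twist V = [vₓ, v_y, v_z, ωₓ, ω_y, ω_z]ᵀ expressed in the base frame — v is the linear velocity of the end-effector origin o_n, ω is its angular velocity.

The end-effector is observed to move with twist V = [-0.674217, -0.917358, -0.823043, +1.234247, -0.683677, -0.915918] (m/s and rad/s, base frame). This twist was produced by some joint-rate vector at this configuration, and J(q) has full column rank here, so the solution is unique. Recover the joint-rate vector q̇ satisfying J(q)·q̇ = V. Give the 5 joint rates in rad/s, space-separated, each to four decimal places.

o_n = [-0.0504, -0.7241, 1.1556]
J₁: ẑ×o_n = [0.7241, -0.0504, 0.0000], ω = ẑ
J2: z=[0.4540, 0.8910, 0.0000] o=[-0.2406, 0.1226, 0.1300] → [0.9139, -0.4656, -0.5539, 0.4540, 0.8910, 0.0000]
J3: z=[-0.7473, 0.3807, -0.5446] o=[-0.2069, 0.4646, 0.3229] → [-0.3303, 0.5370, 0.8287, -0.7473, 0.3807, -0.5446]
J4: z=[-0.5301, 0.1528, 0.8341] o=[-0.4354, -0.0553, 0.2729] → [0.6927, 0.7890, 0.2957, -0.5301, 0.1528, 0.8341]
J5: z=[-0.5301, 0.1528, 0.8341] o=[0.0115, -0.4431, 0.6279] → [0.3151, 0.2281, 0.1584, -0.5301, 0.1528, 0.8341]
q̇ = J⁺·V = [-0.1620, -0.1960, -0.7720, -0.5010, -0.9070]

-0.1620 -0.1960 -0.7720 -0.5010 -0.9070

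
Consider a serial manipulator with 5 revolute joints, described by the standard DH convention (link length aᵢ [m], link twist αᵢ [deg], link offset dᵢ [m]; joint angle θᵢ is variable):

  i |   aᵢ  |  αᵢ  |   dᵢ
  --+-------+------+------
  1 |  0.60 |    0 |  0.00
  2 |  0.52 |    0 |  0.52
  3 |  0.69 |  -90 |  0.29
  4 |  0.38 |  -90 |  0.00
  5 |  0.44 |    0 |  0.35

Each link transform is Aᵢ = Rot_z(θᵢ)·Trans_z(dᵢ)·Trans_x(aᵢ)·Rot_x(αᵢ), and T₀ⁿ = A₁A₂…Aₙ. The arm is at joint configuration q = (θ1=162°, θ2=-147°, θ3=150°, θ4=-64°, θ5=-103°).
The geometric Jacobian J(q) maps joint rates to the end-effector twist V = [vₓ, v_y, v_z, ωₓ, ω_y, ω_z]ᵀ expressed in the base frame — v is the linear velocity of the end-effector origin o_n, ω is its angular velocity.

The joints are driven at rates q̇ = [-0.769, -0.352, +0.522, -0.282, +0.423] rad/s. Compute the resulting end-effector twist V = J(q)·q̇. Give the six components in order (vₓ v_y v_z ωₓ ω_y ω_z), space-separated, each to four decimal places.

o_n = [-1.2687, 0.1978, 0.9092]
J₁: ẑ×o_n = [-0.1978, -1.2687, 0.0000], ω = ẑ
J2: z=[0.0000, 0.0000, 1.0000] o=[-0.5706, 0.1854, 0.0000] → [-0.0124, -0.6980, 0.0000, 0.0000, 0.0000, 1.0000]
J3: z=[0.0000, 0.0000, 1.0000] o=[-0.0684, 0.3200, 0.5200] → [0.1222, -1.2003, 0.0000, 0.0000, 0.0000, 1.0000]
J4: z=[-0.2588, -0.9659, 0.0000] o=[-0.7348, 0.4986, 0.8100] → [-0.0958, 0.0257, -0.4378, -0.2588, -0.9659, 0.0000]
J5: z=[-0.8682, 0.2326, -0.4384] o=[-0.8957, 0.5417, 1.1515] → [-0.2072, -0.0470, 0.3853, -0.8682, 0.2326, -0.4384]
V = J·q̇ = [0.1596, 0.5676, 0.2864, -0.2942, 0.3708, -0.7844]

0.1596 0.5676 0.2864 -0.2942 0.3708 -0.7844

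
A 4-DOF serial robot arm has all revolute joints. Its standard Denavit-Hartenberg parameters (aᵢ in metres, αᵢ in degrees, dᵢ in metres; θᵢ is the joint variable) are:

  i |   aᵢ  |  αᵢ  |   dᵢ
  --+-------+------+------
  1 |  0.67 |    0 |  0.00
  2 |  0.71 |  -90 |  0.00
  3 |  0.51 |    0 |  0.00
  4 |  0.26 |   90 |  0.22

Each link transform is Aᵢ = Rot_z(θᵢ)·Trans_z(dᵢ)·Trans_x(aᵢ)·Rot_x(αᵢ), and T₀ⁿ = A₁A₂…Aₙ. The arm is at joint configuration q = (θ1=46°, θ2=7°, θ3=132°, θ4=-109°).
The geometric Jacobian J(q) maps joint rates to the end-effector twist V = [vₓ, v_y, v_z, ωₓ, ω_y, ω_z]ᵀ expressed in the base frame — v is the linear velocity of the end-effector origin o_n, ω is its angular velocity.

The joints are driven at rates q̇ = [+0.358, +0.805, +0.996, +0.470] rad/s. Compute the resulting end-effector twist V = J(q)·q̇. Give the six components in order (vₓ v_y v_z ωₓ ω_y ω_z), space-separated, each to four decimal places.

-1.2081 -0.0325 -0.0110 -1.1708 0.8823 1.1630

o_n = [0.6557, 1.1000, -0.4806]
J₁: ẑ×o_n = [-1.1000, 0.6557, 0.0000], ω = ẑ
J2: z=[0.0000, 0.0000, 1.0000] o=[0.4654, 0.4820, 0.0000] → [-0.6180, 0.1902, 0.0000, 0.0000, 0.0000, 1.0000]
J3: z=[-0.7986, 0.6018, 0.0000] o=[0.8927, 1.0490, 0.0000] → [-0.2892, -0.3838, 0.1019, -0.7986, 0.6018, 0.0000]
J4: z=[-0.7986, 0.6018, 0.0000] o=[0.6873, 0.7764, -0.3790] → [-0.0611, -0.0811, -0.2393, -0.7986, 0.6018, 0.0000]
V = J·q̇ = [-1.2081, -0.0325, -0.0110, -1.1708, 0.8823, 1.1630]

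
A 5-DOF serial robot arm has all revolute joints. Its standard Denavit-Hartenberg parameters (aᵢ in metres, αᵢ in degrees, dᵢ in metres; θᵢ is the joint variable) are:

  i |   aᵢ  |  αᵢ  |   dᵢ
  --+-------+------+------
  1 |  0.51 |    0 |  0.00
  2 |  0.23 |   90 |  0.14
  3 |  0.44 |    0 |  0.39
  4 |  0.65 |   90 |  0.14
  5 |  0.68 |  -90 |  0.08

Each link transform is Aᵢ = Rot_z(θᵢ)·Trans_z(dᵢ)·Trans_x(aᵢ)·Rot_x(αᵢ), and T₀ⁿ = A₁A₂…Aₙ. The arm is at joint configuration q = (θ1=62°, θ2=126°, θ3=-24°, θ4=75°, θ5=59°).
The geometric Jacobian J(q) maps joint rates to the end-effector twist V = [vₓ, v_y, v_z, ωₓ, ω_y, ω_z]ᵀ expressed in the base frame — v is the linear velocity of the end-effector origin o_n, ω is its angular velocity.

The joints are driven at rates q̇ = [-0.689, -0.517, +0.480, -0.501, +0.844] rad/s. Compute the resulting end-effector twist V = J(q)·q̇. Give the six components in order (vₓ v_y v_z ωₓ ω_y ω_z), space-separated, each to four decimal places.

o_n = [-1.2262, 1.3681, 0.6880]
J₁: ẑ×o_n = [-1.3681, -1.2262, 0.0000], ω = ẑ
J2: z=[0.0000, 0.0000, 1.0000] o=[0.2394, 0.4503, 0.0000] → [-0.9178, -1.4656, 0.0000, 0.0000, 0.0000, 1.0000]
J3: z=[-0.1392, 0.9903, 0.0000] o=[0.0117, 0.4183, 0.1400] → [0.5427, 0.0763, 1.0936, -0.1392, 0.9903, 0.0000]
J4: z=[-0.1392, 0.9903, 0.0000] o=[-0.4407, 0.7486, -0.0390] → [0.7199, 0.1012, 0.6916, -0.1392, 0.9903, 0.0000]
J5: z=[-0.7696, -0.1082, -0.6293] o=[-0.8652, 0.8303, 0.4662] → [0.3145, 0.3979, -0.4530, -0.7696, -0.1082, -0.6293]
V = J·q̇ = [1.5824, 1.9243, -0.2039, -0.6466, -0.1121, -1.7371]

1.5824 1.9243 -0.2039 -0.6466 -0.1121 -1.7371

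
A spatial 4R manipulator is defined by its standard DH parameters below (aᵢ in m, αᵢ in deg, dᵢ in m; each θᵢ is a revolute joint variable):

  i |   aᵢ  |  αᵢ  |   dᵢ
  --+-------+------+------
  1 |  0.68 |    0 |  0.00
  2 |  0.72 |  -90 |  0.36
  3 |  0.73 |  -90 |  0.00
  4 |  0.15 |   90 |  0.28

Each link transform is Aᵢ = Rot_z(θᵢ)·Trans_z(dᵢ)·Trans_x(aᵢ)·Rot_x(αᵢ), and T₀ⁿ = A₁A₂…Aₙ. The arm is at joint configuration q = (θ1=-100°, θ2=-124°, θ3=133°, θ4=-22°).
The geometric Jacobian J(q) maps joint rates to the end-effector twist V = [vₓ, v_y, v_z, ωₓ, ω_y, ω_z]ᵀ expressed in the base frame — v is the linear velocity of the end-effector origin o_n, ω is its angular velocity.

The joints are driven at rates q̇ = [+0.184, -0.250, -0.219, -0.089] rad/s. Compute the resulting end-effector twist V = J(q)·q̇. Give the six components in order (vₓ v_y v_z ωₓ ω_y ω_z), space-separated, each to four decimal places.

0.0359 0.0383 -0.1710 0.1053 0.2028 -0.1267

o_n = [-0.1014, -0.7639, -0.0846]
J₁: ẑ×o_n = [0.7639, -0.1014, 0.0000], ω = ẑ
J2: z=[0.0000, 0.0000, 1.0000] o=[-0.1181, -0.6697, 0.0000] → [0.0942, 0.0167, -0.0000, 0.0000, 0.0000, 1.0000]
J3: z=[-0.6947, -0.7193, 0.0000] o=[-0.6360, -0.1695, 0.3600] → [0.3198, -0.3089, 0.7975, -0.6947, -0.7193, 0.0000]
J4: z=[0.5261, -0.5080, 0.6820] o=[-0.2779, -0.5154, -0.1739] → [0.1242, 0.0734, -0.0411, 0.5261, -0.5080, 0.6820]
V = J·q̇ = [0.0359, 0.0383, -0.1710, 0.1053, 0.2028, -0.1267]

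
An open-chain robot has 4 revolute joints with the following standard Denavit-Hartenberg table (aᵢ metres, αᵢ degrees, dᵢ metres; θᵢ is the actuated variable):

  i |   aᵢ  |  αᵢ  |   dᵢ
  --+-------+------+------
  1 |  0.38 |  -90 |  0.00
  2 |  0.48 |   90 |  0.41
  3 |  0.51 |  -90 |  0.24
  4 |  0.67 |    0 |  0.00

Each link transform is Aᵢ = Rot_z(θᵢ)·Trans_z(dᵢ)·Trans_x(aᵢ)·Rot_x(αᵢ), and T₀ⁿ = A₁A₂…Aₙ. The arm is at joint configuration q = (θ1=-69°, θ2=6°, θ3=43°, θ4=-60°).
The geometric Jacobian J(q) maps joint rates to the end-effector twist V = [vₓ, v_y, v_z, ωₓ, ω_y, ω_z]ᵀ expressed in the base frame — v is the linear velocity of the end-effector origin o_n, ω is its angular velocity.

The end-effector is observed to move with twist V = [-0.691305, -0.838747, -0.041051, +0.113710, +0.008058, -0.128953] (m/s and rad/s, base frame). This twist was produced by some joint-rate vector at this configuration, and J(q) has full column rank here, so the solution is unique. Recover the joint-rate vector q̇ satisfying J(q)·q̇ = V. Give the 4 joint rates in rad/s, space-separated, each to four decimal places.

o_n = [1.4790, -1.1008, 0.7010]
J₁: ẑ×o_n = [1.1008, 1.4790, -0.0000], ω = ẑ
J2: z=[0.9336, 0.3584, 0.0000] o=[0.1362, -0.3548, 0.0000] → [0.2512, -0.6544, -1.1777, 0.9336, 0.3584, 0.0000]
J3: z=[0.0375, -0.0976, 0.9945] o=[0.6900, -0.6535, -0.0502] → [0.3716, 0.7565, 0.0602, 0.0375, -0.0976, 0.9945]
J4: z=[0.4397, 0.8953, 0.0713] o=[1.1567, -0.8986, 0.1495] → [0.5081, -0.2195, -0.3775, 0.4397, 0.8953, 0.0713]
q̇ = J⁺·V = [-0.9540, 0.0520, 0.8240, 0.0780]

-0.9540 0.0520 0.8240 0.0780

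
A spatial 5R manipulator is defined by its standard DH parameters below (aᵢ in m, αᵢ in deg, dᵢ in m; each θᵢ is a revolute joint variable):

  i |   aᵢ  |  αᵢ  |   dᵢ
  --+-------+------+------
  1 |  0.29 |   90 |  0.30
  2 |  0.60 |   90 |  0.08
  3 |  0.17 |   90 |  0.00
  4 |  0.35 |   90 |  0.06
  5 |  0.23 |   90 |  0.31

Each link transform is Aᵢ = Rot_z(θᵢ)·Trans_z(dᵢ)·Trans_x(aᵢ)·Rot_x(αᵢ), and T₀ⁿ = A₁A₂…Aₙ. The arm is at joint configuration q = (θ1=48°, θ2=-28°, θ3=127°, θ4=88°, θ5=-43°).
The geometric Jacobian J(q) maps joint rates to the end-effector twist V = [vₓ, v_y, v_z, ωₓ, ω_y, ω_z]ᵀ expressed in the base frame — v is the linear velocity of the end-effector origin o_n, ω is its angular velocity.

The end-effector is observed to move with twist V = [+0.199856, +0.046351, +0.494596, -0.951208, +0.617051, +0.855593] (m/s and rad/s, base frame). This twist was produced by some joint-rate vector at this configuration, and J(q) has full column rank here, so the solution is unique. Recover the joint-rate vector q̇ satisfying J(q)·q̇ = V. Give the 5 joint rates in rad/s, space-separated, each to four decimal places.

0.6990 -0.0400 -0.0800 -0.8340 -0.7240

o_n = [0.4781, -0.0957, -0.2524]
J₁: ẑ×o_n = [0.0957, 0.4781, -0.0000], ω = ẑ
J2: z=[0.7431, -0.6691, 0.0000] o=[0.1940, 0.2155, 0.3000] → [0.3696, 0.4105, -0.0412, 0.7431, -0.6691, 0.0000]
J3: z=[-0.3141, -0.3489, -0.8829] o=[0.6080, 0.5557, 0.0183] → [-0.4807, 0.0296, 0.1593, -0.3141, -0.3489, -0.8829]
J4: z=[0.9191, 0.1213, -0.3749] o=[0.6484, 0.3977, 0.0663] → [-0.2237, 0.3568, -0.4328, 0.9191, 0.1213, -0.3749]
J5: z=[0.2488, -0.9165, 0.3132] o=[0.5966, 0.2716, -0.2615] → [0.1067, -0.0394, -0.1999, 0.2488, -0.9165, 0.3132]
q̇ = J⁺·V = [0.6990, -0.0400, -0.0800, -0.8340, -0.7240]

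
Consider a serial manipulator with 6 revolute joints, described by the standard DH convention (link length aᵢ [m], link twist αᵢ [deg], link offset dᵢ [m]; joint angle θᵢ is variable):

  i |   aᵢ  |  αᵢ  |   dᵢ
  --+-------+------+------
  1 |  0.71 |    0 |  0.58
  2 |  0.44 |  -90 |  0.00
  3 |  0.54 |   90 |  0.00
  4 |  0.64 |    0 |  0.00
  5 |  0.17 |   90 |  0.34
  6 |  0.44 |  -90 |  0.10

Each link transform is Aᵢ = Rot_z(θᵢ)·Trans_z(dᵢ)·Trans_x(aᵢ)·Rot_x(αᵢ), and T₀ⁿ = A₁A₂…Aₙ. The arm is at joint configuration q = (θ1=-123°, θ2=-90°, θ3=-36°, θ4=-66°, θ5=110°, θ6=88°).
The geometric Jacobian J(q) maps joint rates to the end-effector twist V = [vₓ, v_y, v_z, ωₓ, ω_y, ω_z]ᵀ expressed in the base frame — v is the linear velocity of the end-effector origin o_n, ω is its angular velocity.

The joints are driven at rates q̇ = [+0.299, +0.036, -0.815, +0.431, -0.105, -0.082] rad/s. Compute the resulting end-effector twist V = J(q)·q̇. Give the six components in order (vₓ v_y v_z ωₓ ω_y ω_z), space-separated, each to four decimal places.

o_n = [-0.7645, 0.2792, 1.8004]
J₁: ẑ×o_n = [-0.2792, -0.7645, 0.0000], ω = ẑ
J2: z=[0.0000, 0.0000, 1.0000] o=[-0.3867, -0.5955, 0.5800] → [-0.8747, -0.3778, 0.0000, 0.0000, 0.0000, 1.0000]
J3: z=[-0.5446, -0.8387, 0.0000] o=[-0.7557, -0.3558, 0.5800] → [-1.0235, 0.6647, -0.3532, -0.5446, -0.8387, 0.0000]
J4: z=[0.4930, -0.3201, 0.8090] o=[-1.1221, -0.1179, 0.8974] → [-0.6104, -0.1558, 0.3103, 0.4930, -0.3201, 0.8090]
J5: z=[0.4930, -0.3201, 0.8090] o=[-0.9803, 0.4872, 1.0504] → [-0.0719, -0.1951, -0.0334, 0.4930, -0.3201, 0.8090]
J6: z=[-0.0795, 0.9094, 0.4083] o=[-0.9600, 0.3332, 1.3974] → [0.3886, 0.1119, -0.1735, -0.0795, 0.9094, 0.4083]
V = J·q̇ = [0.4318, -0.8397, 0.4393, 0.6111, 0.5046, 0.5653]

0.4318 -0.8397 0.4393 0.6111 0.5046 0.5653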